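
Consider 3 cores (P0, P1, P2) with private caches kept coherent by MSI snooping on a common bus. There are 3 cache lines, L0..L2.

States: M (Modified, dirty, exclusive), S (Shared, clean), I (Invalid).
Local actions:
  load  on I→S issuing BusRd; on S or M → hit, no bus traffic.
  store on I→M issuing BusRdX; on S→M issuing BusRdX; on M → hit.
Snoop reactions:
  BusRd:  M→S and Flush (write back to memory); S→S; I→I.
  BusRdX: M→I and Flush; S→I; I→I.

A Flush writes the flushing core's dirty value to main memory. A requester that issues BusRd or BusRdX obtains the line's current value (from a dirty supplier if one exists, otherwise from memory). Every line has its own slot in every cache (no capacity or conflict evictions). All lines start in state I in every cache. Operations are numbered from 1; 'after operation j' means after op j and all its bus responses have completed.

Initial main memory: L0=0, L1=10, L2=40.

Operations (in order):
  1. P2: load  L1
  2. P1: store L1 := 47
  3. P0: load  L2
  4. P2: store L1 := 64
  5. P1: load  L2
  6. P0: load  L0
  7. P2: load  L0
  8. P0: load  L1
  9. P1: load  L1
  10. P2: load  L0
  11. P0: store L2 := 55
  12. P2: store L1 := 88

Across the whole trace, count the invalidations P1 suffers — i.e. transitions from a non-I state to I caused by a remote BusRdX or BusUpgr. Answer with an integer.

invalidations = 3

  op1 P2: load  L1 → I/I/S on L1; bus BusRd; mem=10
  op2 P1: store L1 := 47 → I/M/I on L1; bus BusRdX; mem=10
  op3 P0: load  L2 → S/I/I on L2; bus BusRd; mem=40
  op4 P2: store L1 := 64 → I/I/M on L1; bus BusRdX Flush; mem=47
  op5 P1: load  L2 → S/S/I on L2; bus BusRd; mem=40
  op6 P0: load  L0 → S/I/I on L0; bus BusRd; mem=0
  op7 P2: load  L0 → S/I/S on L0; bus BusRd; mem=0
  op8 P0: load  L1 → S/I/S on L1; bus BusRd Flush; mem=64
  op9 P1: load  L1 → S/S/S on L1; bus BusRd; mem=64
  op10 P2: load  L0 → S/I/S on L0; bus (none); mem=0
  op11 P0: store L2 := 55 → M/I/I on L2; bus BusRdX; mem=40
  op12 P2: store L1 := 88 → I/I/M on L1; bus BusRdX; mem=64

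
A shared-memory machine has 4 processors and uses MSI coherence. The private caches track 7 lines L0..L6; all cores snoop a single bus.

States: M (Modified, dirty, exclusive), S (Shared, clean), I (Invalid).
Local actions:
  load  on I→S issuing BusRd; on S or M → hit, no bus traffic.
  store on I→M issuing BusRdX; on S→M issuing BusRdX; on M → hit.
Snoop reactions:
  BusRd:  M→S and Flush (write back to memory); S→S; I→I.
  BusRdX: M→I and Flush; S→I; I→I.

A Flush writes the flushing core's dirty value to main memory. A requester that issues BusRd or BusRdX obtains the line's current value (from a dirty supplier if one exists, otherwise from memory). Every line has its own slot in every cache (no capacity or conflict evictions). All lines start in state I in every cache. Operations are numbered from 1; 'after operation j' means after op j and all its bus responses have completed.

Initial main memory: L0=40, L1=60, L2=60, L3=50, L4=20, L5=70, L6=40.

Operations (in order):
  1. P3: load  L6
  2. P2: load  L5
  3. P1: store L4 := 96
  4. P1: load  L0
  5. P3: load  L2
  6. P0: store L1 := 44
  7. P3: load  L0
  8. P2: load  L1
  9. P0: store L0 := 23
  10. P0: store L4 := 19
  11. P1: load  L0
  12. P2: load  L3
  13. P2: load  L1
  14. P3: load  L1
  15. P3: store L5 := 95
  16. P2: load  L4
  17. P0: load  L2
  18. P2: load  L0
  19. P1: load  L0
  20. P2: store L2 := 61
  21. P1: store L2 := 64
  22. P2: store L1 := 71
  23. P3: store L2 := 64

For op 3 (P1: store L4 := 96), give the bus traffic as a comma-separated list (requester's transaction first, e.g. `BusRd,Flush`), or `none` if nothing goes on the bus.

  op1 P3: load  L6 → I/I/I/S on L6; bus BusRd; mem=40
  op2 P2: load  L5 → I/I/S/I on L5; bus BusRd; mem=70
  op3 P1: store L4 := 96 → I/M/I/I on L4; bus BusRdX; mem=20
  op4 P1: load  L0 → I/S/I/I on L0; bus BusRd; mem=40
  op5 P3: load  L2 → I/I/I/S on L2; bus BusRd; mem=60
  op6 P0: store L1 := 44 → M/I/I/I on L1; bus BusRdX; mem=60
  op7 P3: load  L0 → I/S/I/S on L0; bus BusRd; mem=40
  op8 P2: load  L1 → S/I/S/I on L1; bus BusRd Flush; mem=44
  op9 P0: store L0 := 23 → M/I/I/I on L0; bus BusRdX; mem=40
  op10 P0: store L4 := 19 → M/I/I/I on L4; bus BusRdX Flush; mem=96
  op11 P1: load  L0 → S/S/I/I on L0; bus BusRd Flush; mem=23
  op12 P2: load  L3 → I/I/S/I on L3; bus BusRd; mem=50
  op13 P2: load  L1 → S/I/S/I on L1; bus (none); mem=44
  op14 P3: load  L1 → S/I/S/S on L1; bus BusRd; mem=44
  op15 P3: store L5 := 95 → I/I/I/M on L5; bus BusRdX; mem=70
  op16 P2: load  L4 → S/I/S/I on L4; bus BusRd Flush; mem=19
  op17 P0: load  L2 → S/I/I/S on L2; bus BusRd; mem=60
  op18 P2: load  L0 → S/S/S/I on L0; bus BusRd; mem=23
  op19 P1: load  L0 → S/S/S/I on L0; bus (none); mem=23
  op20 P2: store L2 := 61 → I/I/M/I on L2; bus BusRdX; mem=60
  op21 P1: store L2 := 64 → I/M/I/I on L2; bus BusRdX Flush; mem=61
  op22 P2: store L1 := 71 → I/I/M/I on L1; bus BusRdX; mem=44
  op23 P3: store L2 := 64 → I/I/I/M on L2; bus BusRdX Flush; mem=64

bus = BusRdX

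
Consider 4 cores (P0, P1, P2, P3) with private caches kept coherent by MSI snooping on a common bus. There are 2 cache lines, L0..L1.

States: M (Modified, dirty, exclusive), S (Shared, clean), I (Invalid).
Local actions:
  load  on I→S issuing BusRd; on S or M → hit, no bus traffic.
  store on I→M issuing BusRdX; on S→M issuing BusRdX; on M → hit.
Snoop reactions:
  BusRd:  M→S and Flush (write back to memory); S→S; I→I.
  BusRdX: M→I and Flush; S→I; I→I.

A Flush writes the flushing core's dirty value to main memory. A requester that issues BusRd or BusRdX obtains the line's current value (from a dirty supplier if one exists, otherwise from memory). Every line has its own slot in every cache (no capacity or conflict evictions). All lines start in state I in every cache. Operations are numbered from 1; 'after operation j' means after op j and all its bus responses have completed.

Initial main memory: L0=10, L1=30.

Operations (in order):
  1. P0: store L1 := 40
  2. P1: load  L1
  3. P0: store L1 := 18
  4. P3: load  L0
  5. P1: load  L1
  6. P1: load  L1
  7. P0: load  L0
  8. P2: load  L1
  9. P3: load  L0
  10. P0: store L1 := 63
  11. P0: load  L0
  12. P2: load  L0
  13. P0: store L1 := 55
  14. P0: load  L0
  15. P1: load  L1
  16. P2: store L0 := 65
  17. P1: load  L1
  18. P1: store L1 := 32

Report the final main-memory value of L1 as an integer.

1. P0: store L1 := 40  bus=[BusRdX]  L1: P0=M P1=I P2=I P3=I  mem[L1]=30
2. P1: load  L1  bus=[BusRd,Flush]  L1: P0=S P1=S P2=I P3=I  mem[L1]=40
3. P0: store L1 := 18  bus=[BusRdX]  L1: P0=M P1=I P2=I P3=I  mem[L1]=40
4. P3: load  L0  bus=[BusRd]  L0: P0=I P1=I P2=I P3=S  mem[L0]=10
5. P1: load  L1  bus=[BusRd,Flush]  L1: P0=S P1=S P2=I P3=I  mem[L1]=18
6. P1: load  L1  bus=[-]  L1: P0=S P1=S P2=I P3=I  mem[L1]=18
7. P0: load  L0  bus=[BusRd]  L0: P0=S P1=I P2=I P3=S  mem[L0]=10
8. P2: load  L1  bus=[BusRd]  L1: P0=S P1=S P2=S P3=I  mem[L1]=18
9. P3: load  L0  bus=[-]  L0: P0=S P1=I P2=I P3=S  mem[L0]=10
10. P0: store L1 := 63  bus=[BusRdX]  L1: P0=M P1=I P2=I P3=I  mem[L1]=18
11. P0: load  L0  bus=[-]  L0: P0=S P1=I P2=I P3=S  mem[L0]=10
12. P2: load  L0  bus=[BusRd]  L0: P0=S P1=I P2=S P3=S  mem[L0]=10
13. P0: store L1 := 55  bus=[-]  L1: P0=M P1=I P2=I P3=I  mem[L1]=18
14. P0: load  L0  bus=[-]  L0: P0=S P1=I P2=S P3=S  mem[L0]=10
15. P1: load  L1  bus=[BusRd,Flush]  L1: P0=S P1=S P2=I P3=I  mem[L1]=55
16. P2: store L0 := 65  bus=[BusRdX]  L0: P0=I P1=I P2=M P3=I  mem[L0]=10
17. P1: load  L1  bus=[-]  L1: P0=S P1=S P2=I P3=I  mem[L1]=55
18. P1: store L1 := 32  bus=[BusRdX]  L1: P0=I P1=M P2=I P3=I  mem[L1]=55

memory[L1] = 55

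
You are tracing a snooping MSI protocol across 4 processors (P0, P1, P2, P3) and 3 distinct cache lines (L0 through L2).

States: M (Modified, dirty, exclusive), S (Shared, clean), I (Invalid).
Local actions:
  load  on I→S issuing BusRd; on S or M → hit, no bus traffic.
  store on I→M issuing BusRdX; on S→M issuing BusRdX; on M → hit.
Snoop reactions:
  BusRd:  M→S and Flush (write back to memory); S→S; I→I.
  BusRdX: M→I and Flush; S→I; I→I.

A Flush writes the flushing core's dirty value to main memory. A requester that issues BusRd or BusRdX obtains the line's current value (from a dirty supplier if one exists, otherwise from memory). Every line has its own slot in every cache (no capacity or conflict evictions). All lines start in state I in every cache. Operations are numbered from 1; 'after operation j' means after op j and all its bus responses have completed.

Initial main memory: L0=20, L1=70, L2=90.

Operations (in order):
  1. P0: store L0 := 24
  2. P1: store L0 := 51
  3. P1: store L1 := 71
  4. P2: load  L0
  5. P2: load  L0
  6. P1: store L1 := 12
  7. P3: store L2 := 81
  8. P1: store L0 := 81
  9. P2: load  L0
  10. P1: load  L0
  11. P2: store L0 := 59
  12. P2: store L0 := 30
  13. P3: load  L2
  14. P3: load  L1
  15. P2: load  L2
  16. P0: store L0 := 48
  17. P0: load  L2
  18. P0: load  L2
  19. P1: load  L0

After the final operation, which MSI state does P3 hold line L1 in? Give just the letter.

state = S

  op1 P0: store L0 := 24 → M/I/I/I on L0; bus BusRdX; mem=20
  op2 P1: store L0 := 51 → I/M/I/I on L0; bus BusRdX Flush; mem=24
  op3 P1: store L1 := 71 → I/M/I/I on L1; bus BusRdX; mem=70
  op4 P2: load  L0 → I/S/S/I on L0; bus BusRd Flush; mem=51
  op5 P2: load  L0 → I/S/S/I on L0; bus (none); mem=51
  op6 P1: store L1 := 12 → I/M/I/I on L1; bus (none); mem=70
  op7 P3: store L2 := 81 → I/I/I/M on L2; bus BusRdX; mem=90
  op8 P1: store L0 := 81 → I/M/I/I on L0; bus BusRdX; mem=51
  op9 P2: load  L0 → I/S/S/I on L0; bus BusRd Flush; mem=81
  op10 P1: load  L0 → I/S/S/I on L0; bus (none); mem=81
  op11 P2: store L0 := 59 → I/I/M/I on L0; bus BusRdX; mem=81
  op12 P2: store L0 := 30 → I/I/M/I on L0; bus (none); mem=81
  op13 P3: load  L2 → I/I/I/M on L2; bus (none); mem=90
  op14 P3: load  L1 → I/S/I/S on L1; bus BusRd Flush; mem=12
  op15 P2: load  L2 → I/I/S/S on L2; bus BusRd Flush; mem=81
  op16 P0: store L0 := 48 → M/I/I/I on L0; bus BusRdX Flush; mem=30
  op17 P0: load  L2 → S/I/S/S on L2; bus BusRd; mem=81
  op18 P0: load  L2 → S/I/S/S on L2; bus (none); mem=81
  op19 P1: load  L0 → S/S/I/I on L0; bus BusRd Flush; mem=48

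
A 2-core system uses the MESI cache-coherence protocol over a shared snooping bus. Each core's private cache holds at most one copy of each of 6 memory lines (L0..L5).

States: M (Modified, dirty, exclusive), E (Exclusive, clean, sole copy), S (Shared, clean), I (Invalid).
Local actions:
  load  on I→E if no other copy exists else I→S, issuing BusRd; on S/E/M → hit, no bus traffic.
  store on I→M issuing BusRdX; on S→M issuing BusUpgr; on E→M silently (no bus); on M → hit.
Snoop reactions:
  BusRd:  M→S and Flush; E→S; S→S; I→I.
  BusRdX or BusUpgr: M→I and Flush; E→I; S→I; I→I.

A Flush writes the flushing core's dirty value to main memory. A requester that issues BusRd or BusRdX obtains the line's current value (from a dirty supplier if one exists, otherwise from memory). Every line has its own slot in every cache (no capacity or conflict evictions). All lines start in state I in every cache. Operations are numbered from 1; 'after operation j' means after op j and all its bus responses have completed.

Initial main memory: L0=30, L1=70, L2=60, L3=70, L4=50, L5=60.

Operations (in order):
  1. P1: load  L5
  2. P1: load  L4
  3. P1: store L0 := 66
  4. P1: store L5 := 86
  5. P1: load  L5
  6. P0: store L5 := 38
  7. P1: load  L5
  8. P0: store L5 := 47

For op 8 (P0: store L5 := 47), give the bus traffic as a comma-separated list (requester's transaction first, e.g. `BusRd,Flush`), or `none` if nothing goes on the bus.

bus = BusUpgr

step 1: P1: load  L5  ⟶  IE  (L5)  txn=BusRd  M[L5]=60
step 2: P1: load  L4  ⟶  IE  (L4)  txn=BusRd  M[L4]=50
step 3: P1: store L0 := 66  ⟶  IM  (L0)  txn=BusRdX  M[L0]=30
step 4: P1: store L5 := 86  ⟶  IM  (L5)  txn=∅  M[L5]=60
step 5: P1: load  L5  ⟶  IM  (L5)  txn=∅  M[L5]=60
step 6: P0: store L5 := 38  ⟶  MI  (L5)  txn=BusRdX+Flush  M[L5]=86
step 7: P1: load  L5  ⟶  SS  (L5)  txn=BusRd+Flush  M[L5]=38
step 8: P0: store L5 := 47  ⟶  MI  (L5)  txn=BusUpgr  M[L5]=38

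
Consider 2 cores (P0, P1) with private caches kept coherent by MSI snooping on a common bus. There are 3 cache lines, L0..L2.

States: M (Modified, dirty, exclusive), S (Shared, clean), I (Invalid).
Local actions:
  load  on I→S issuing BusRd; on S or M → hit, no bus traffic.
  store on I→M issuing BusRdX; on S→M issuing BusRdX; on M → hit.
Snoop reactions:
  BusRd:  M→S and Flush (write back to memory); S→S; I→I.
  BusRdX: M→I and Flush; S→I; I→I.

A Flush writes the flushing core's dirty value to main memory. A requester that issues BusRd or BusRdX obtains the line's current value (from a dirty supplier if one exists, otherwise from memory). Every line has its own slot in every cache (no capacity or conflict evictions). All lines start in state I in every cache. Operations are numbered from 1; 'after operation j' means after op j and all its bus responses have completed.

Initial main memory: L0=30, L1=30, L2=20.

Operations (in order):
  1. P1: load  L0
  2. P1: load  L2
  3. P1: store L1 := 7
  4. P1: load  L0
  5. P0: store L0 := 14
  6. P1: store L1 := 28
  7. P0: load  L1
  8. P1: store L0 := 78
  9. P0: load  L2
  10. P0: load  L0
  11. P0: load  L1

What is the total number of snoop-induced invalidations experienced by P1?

1. P1: load  L0  bus=[BusRd]  L0: P0=I P1=S  mem[L0]=30
2. P1: load  L2  bus=[BusRd]  L2: P0=I P1=S  mem[L2]=20
3. P1: store L1 := 7  bus=[BusRdX]  L1: P0=I P1=M  mem[L1]=30
4. P1: load  L0  bus=[-]  L0: P0=I P1=S  mem[L0]=30
5. P0: store L0 := 14  bus=[BusRdX]  L0: P0=M P1=I  mem[L0]=30
6. P1: store L1 := 28  bus=[-]  L1: P0=I P1=M  mem[L1]=30
7. P0: load  L1  bus=[BusRd,Flush]  L1: P0=S P1=S  mem[L1]=28
8. P1: store L0 := 78  bus=[BusRdX,Flush]  L0: P0=I P1=M  mem[L0]=14
9. P0: load  L2  bus=[BusRd]  L2: P0=S P1=S  mem[L2]=20
10. P0: load  L0  bus=[BusRd,Flush]  L0: P0=S P1=S  mem[L0]=78
11. P0: load  L1  bus=[-]  L1: P0=S P1=S  mem[L1]=28

invalidations = 1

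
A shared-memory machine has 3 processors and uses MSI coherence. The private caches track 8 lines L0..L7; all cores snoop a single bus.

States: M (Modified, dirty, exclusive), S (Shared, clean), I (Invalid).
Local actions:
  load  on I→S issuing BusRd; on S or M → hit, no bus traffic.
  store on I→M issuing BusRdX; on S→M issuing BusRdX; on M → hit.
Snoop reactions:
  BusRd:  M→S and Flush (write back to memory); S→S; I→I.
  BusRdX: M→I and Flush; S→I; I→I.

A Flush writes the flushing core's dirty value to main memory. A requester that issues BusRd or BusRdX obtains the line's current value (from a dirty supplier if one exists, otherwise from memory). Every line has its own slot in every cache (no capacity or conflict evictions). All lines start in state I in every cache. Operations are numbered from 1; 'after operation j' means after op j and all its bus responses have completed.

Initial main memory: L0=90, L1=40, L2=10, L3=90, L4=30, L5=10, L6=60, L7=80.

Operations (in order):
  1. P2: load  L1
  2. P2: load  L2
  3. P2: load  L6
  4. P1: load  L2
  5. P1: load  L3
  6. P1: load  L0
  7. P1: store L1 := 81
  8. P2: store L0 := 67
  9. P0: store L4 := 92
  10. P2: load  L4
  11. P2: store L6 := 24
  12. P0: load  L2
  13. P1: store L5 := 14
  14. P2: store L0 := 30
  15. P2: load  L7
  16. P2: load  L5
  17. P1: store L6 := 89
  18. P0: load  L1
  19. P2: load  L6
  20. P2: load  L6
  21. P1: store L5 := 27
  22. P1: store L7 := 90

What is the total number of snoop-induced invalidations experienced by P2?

invalidations = 4

[1] P2: load  L1 | P0:I, P1:I, P2:S(40) | bus: BusRd
[2] P2: load  L2 | P0:I, P1:I, P2:S(10) | bus: BusRd
[3] P2: load  L6 | P0:I, P1:I, P2:S(60) | bus: BusRd
[4] P1: load  L2 | P0:I, P1:S(10), P2:S(10) | bus: BusRd
[5] P1: load  L3 | P0:I, P1:S(90), P2:I | bus: BusRd
[6] P1: load  L0 | P0:I, P1:S(90), P2:I | bus: BusRd
[7] P1: store L1 := 81 | P0:I, P1:M(81), P2:I | bus: BusRdX
[8] P2: store L0 := 67 | P0:I, P1:I, P2:M(67) | bus: BusRdX
[9] P0: store L4 := 92 | P0:M(92), P1:I, P2:I | bus: BusRdX
[10] P2: load  L4 | P0:S(92), P1:I, P2:S(92) | bus: BusRd,Flush
[11] P2: store L6 := 24 | P0:I, P1:I, P2:M(24) | bus: BusRdX
[12] P0: load  L2 | P0:S(10), P1:S(10), P2:S(10) | bus: BusRd
[13] P1: store L5 := 14 | P0:I, P1:M(14), P2:I | bus: BusRdX
[14] P2: store L0 := 30 | P0:I, P1:I, P2:M(30) | bus: none
[15] P2: load  L7 | P0:I, P1:I, P2:S(80) | bus: BusRd
[16] P2: load  L5 | P0:I, P1:S(14), P2:S(14) | bus: BusRd,Flush
[17] P1: store L6 := 89 | P0:I, P1:M(89), P2:I | bus: BusRdX,Flush
[18] P0: load  L1 | P0:S(81), P1:S(81), P2:I | bus: BusRd,Flush
[19] P2: load  L6 | P0:I, P1:S(89), P2:S(89) | bus: BusRd,Flush
[20] P2: load  L6 | P0:I, P1:S(89), P2:S(89) | bus: none
[21] P1: store L5 := 27 | P0:I, P1:M(27), P2:I | bus: BusRdX
[22] P1: store L7 := 90 | P0:I, P1:M(90), P2:I | bus: BusRdX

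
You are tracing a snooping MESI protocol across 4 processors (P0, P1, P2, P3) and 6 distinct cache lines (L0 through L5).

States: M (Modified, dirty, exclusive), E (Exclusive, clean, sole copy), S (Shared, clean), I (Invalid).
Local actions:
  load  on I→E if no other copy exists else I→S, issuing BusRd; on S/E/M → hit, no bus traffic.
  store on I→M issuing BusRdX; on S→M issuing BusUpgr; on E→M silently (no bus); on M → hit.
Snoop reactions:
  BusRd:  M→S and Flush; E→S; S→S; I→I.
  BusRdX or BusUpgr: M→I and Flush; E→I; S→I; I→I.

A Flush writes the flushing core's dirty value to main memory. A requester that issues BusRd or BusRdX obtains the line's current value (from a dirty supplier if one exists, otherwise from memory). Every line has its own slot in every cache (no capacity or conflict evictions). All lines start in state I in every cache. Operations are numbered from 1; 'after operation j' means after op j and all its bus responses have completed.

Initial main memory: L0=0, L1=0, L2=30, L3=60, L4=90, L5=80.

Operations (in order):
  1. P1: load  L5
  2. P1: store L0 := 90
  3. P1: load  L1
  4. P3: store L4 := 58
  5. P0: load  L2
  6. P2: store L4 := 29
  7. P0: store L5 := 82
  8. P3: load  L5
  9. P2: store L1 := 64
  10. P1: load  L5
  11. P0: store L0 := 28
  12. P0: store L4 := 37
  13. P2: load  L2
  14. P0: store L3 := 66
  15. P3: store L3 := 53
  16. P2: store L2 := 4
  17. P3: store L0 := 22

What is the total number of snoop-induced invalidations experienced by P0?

invalidations = 3

[1] P1: load  L5 | P0:I, P1:E(80), P2:I, P3:I | bus: BusRd
[2] P1: store L0 := 90 | P0:I, P1:M(90), P2:I, P3:I | bus: BusRdX
[3] P1: load  L1 | P0:I, P1:E(0), P2:I, P3:I | bus: BusRd
[4] P3: store L4 := 58 | P0:I, P1:I, P2:I, P3:M(58) | bus: BusRdX
[5] P0: load  L2 | P0:E(30), P1:I, P2:I, P3:I | bus: BusRd
[6] P2: store L4 := 29 | P0:I, P1:I, P2:M(29), P3:I | bus: BusRdX,Flush
[7] P0: store L5 := 82 | P0:M(82), P1:I, P2:I, P3:I | bus: BusRdX
[8] P3: load  L5 | P0:S(82), P1:I, P2:I, P3:S(82) | bus: BusRd,Flush
[9] P2: store L1 := 64 | P0:I, P1:I, P2:M(64), P3:I | bus: BusRdX
[10] P1: load  L5 | P0:S(82), P1:S(82), P2:I, P3:S(82) | bus: BusRd
[11] P0: store L0 := 28 | P0:M(28), P1:I, P2:I, P3:I | bus: BusRdX,Flush
[12] P0: store L4 := 37 | P0:M(37), P1:I, P2:I, P3:I | bus: BusRdX,Flush
[13] P2: load  L2 | P0:S(30), P1:I, P2:S(30), P3:I | bus: BusRd
[14] P0: store L3 := 66 | P0:M(66), P1:I, P2:I, P3:I | bus: BusRdX
[15] P3: store L3 := 53 | P0:I, P1:I, P2:I, P3:M(53) | bus: BusRdX,Flush
[16] P2: store L2 := 4 | P0:I, P1:I, P2:M(4), P3:I | bus: BusUpgr
[17] P3: store L0 := 22 | P0:I, P1:I, P2:I, P3:M(22) | bus: BusRdX,Flush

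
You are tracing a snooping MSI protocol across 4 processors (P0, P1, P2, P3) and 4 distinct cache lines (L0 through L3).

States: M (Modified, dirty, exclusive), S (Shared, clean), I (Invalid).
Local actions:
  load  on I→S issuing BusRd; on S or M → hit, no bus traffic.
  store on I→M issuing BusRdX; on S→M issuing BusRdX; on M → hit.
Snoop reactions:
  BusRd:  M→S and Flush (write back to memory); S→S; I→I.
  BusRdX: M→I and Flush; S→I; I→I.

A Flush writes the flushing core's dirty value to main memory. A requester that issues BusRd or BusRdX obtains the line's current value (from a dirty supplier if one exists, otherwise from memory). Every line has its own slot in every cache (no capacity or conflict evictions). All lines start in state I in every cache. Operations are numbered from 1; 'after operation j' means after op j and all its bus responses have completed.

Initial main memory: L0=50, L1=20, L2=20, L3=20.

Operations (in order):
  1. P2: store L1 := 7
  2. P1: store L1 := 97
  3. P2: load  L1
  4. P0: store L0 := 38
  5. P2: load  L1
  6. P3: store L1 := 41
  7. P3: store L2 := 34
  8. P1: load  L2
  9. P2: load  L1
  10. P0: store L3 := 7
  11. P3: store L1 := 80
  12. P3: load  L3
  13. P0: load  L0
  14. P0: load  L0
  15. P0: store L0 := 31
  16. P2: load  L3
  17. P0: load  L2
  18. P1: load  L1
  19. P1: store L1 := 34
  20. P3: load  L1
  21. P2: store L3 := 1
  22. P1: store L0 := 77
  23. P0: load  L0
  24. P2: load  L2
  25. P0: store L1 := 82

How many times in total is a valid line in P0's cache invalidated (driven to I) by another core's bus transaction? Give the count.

invalidations = 2

  op1 P2: store L1 := 7 → I/I/M/I on L1; bus BusRdX; mem=20
  op2 P1: store L1 := 97 → I/M/I/I on L1; bus BusRdX Flush; mem=7
  op3 P2: load  L1 → I/S/S/I on L1; bus BusRd Flush; mem=97
  op4 P0: store L0 := 38 → M/I/I/I on L0; bus BusRdX; mem=50
  op5 P2: load  L1 → I/S/S/I on L1; bus (none); mem=97
  op6 P3: store L1 := 41 → I/I/I/M on L1; bus BusRdX; mem=97
  op7 P3: store L2 := 34 → I/I/I/M on L2; bus BusRdX; mem=20
  op8 P1: load  L2 → I/S/I/S on L2; bus BusRd Flush; mem=34
  op9 P2: load  L1 → I/I/S/S on L1; bus BusRd Flush; mem=41
  op10 P0: store L3 := 7 → M/I/I/I on L3; bus BusRdX; mem=20
  op11 P3: store L1 := 80 → I/I/I/M on L1; bus BusRdX; mem=41
  op12 P3: load  L3 → S/I/I/S on L3; bus BusRd Flush; mem=7
  op13 P0: load  L0 → M/I/I/I on L0; bus (none); mem=50
  op14 P0: load  L0 → M/I/I/I on L0; bus (none); mem=50
  op15 P0: store L0 := 31 → M/I/I/I on L0; bus (none); mem=50
  op16 P2: load  L3 → S/I/S/S on L3; bus BusRd; mem=7
  op17 P0: load  L2 → S/S/I/S on L2; bus BusRd; mem=34
  op18 P1: load  L1 → I/S/I/S on L1; bus BusRd Flush; mem=80
  op19 P1: store L1 := 34 → I/M/I/I on L1; bus BusRdX; mem=80
  op20 P3: load  L1 → I/S/I/S on L1; bus BusRd Flush; mem=34
  op21 P2: store L3 := 1 → I/I/M/I on L3; bus BusRdX; mem=7
  op22 P1: store L0 := 77 → I/M/I/I on L0; bus BusRdX Flush; mem=31
  op23 P0: load  L0 → S/S/I/I on L0; bus BusRd Flush; mem=77
  op24 P2: load  L2 → S/S/S/S on L2; bus BusRd; mem=34
  op25 P0: store L1 := 82 → M/I/I/I on L1; bus BusRdX; mem=34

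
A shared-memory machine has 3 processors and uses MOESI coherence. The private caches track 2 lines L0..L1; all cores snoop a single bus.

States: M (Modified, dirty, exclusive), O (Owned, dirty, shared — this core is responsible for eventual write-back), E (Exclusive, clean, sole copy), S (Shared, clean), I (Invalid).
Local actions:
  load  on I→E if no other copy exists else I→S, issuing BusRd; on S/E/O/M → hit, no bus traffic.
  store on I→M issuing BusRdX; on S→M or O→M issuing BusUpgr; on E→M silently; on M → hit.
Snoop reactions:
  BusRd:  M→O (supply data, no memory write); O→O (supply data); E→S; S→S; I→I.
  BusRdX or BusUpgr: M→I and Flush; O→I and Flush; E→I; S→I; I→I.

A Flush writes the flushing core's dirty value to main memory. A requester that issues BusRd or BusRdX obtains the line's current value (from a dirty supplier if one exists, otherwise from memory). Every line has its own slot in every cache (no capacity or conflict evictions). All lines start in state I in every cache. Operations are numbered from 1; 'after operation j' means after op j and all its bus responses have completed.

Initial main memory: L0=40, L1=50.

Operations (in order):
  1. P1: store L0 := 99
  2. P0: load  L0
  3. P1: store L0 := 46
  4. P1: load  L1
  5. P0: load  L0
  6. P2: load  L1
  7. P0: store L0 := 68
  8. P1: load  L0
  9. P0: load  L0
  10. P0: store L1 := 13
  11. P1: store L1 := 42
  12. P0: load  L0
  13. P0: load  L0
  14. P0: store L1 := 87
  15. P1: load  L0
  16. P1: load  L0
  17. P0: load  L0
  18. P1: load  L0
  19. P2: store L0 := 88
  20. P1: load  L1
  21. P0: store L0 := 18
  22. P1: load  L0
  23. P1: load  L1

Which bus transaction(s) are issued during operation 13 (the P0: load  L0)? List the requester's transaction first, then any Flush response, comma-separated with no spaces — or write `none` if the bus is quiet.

  op1 P1: store L0 := 99 → I/M/I on L0; bus BusRdX; mem=40
  op2 P0: load  L0 → S/O/I on L0; bus BusRd; mem=40
  op3 P1: store L0 := 46 → I/M/I on L0; bus BusUpgr; mem=40
  op4 P1: load  L1 → I/E/I on L1; bus BusRd; mem=50
  op5 P0: load  L0 → S/O/I on L0; bus BusRd; mem=40
  op6 P2: load  L1 → I/S/S on L1; bus BusRd; mem=50
  op7 P0: store L0 := 68 → M/I/I on L0; bus BusUpgr Flush; mem=46
  op8 P1: load  L0 → O/S/I on L0; bus BusRd; mem=46
  op9 P0: load  L0 → O/S/I on L0; bus (none); mem=46
  op10 P0: store L1 := 13 → M/I/I on L1; bus BusRdX; mem=50
  op11 P1: store L1 := 42 → I/M/I on L1; bus BusRdX Flush; mem=13
  op12 P0: load  L0 → O/S/I on L0; bus (none); mem=46
  op13 P0: load  L0 → O/S/I on L0; bus (none); mem=46
  op14 P0: store L1 := 87 → M/I/I on L1; bus BusRdX Flush; mem=42
  op15 P1: load  L0 → O/S/I on L0; bus (none); mem=46
  op16 P1: load  L0 → O/S/I on L0; bus (none); mem=46
  op17 P0: load  L0 → O/S/I on L0; bus (none); mem=46
  op18 P1: load  L0 → O/S/I on L0; bus (none); mem=46
  op19 P2: store L0 := 88 → I/I/M on L0; bus BusRdX Flush; mem=68
  op20 P1: load  L1 → O/S/I on L1; bus BusRd; mem=42
  op21 P0: store L0 := 18 → M/I/I on L0; bus BusRdX Flush; mem=88
  op22 P1: load  L0 → O/S/I on L0; bus BusRd; mem=88
  op23 P1: load  L1 → O/S/I on L1; bus (none); mem=42

bus = none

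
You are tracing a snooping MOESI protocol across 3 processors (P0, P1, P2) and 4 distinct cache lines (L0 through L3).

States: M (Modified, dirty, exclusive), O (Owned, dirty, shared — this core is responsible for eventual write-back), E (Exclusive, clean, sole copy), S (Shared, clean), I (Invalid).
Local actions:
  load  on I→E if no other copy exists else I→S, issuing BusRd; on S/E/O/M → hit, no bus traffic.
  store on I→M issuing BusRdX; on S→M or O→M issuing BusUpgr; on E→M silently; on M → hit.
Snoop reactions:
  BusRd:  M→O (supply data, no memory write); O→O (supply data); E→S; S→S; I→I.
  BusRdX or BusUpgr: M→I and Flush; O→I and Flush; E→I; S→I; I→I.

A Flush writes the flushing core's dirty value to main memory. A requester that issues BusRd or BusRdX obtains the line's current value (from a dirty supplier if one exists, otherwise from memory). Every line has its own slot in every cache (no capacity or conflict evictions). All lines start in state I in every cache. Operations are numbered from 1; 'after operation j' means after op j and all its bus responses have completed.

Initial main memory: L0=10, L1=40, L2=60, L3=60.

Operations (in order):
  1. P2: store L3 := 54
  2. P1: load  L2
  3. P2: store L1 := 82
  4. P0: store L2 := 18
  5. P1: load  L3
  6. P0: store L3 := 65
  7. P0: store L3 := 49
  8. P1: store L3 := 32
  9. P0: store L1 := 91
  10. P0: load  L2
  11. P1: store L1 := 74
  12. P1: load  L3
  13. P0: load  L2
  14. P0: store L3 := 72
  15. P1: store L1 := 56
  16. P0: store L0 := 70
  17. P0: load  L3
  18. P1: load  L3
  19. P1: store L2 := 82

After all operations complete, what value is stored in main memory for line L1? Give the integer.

[1] P2: store L3 := 54 | P0:I, P1:I, P2:M(54) | bus: BusRdX
[2] P1: load  L2 | P0:I, P1:E(60), P2:I | bus: BusRd
[3] P2: store L1 := 82 | P0:I, P1:I, P2:M(82) | bus: BusRdX
[4] P0: store L2 := 18 | P0:M(18), P1:I, P2:I | bus: BusRdX
[5] P1: load  L3 | P0:I, P1:S(54), P2:O(54) | bus: BusRd
[6] P0: store L3 := 65 | P0:M(65), P1:I, P2:I | bus: BusRdX,Flush
[7] P0: store L3 := 49 | P0:M(49), P1:I, P2:I | bus: none
[8] P1: store L3 := 32 | P0:I, P1:M(32), P2:I | bus: BusRdX,Flush
[9] P0: store L1 := 91 | P0:M(91), P1:I, P2:I | bus: BusRdX,Flush
[10] P0: load  L2 | P0:M(18), P1:I, P2:I | bus: none
[11] P1: store L1 := 74 | P0:I, P1:M(74), P2:I | bus: BusRdX,Flush
[12] P1: load  L3 | P0:I, P1:M(32), P2:I | bus: none
[13] P0: load  L2 | P0:M(18), P1:I, P2:I | bus: none
[14] P0: store L3 := 72 | P0:M(72), P1:I, P2:I | bus: BusRdX,Flush
[15] P1: store L1 := 56 | P0:I, P1:M(56), P2:I | bus: none
[16] P0: store L0 := 70 | P0:M(70), P1:I, P2:I | bus: BusRdX
[17] P0: load  L3 | P0:M(72), P1:I, P2:I | bus: none
[18] P1: load  L3 | P0:O(72), P1:S(72), P2:I | bus: BusRd
[19] P1: store L2 := 82 | P0:I, P1:M(82), P2:I | bus: BusRdX,Flush

memory[L1] = 91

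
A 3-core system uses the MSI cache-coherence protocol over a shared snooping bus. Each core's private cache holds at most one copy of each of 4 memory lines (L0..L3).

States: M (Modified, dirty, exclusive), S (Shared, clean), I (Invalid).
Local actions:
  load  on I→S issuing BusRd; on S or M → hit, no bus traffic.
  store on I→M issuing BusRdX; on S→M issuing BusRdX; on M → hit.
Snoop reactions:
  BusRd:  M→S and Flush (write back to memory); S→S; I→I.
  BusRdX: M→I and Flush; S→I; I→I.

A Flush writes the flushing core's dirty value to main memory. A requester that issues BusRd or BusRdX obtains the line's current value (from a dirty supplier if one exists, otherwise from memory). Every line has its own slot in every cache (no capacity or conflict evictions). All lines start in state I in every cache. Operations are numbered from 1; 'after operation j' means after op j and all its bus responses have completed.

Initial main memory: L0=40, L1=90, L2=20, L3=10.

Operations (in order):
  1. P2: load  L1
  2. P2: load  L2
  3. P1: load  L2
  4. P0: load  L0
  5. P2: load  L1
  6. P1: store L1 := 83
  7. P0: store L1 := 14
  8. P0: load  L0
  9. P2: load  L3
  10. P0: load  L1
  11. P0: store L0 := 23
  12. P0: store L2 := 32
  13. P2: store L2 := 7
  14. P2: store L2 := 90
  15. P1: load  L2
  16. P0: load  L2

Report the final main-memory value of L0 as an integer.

memory[L0] = 40

1. P2: load  L1  bus=[BusRd]  L1: P0=I P1=I P2=S  mem[L1]=90
2. P2: load  L2  bus=[BusRd]  L2: P0=I P1=I P2=S  mem[L2]=20
3. P1: load  L2  bus=[BusRd]  L2: P0=I P1=S P2=S  mem[L2]=20
4. P0: load  L0  bus=[BusRd]  L0: P0=S P1=I P2=I  mem[L0]=40
5. P2: load  L1  bus=[-]  L1: P0=I P1=I P2=S  mem[L1]=90
6. P1: store L1 := 83  bus=[BusRdX]  L1: P0=I P1=M P2=I  mem[L1]=90
7. P0: store L1 := 14  bus=[BusRdX,Flush]  L1: P0=M P1=I P2=I  mem[L1]=83
8. P0: load  L0  bus=[-]  L0: P0=S P1=I P2=I  mem[L0]=40
9. P2: load  L3  bus=[BusRd]  L3: P0=I P1=I P2=S  mem[L3]=10
10. P0: load  L1  bus=[-]  L1: P0=M P1=I P2=I  mem[L1]=83
11. P0: store L0 := 23  bus=[BusRdX]  L0: P0=M P1=I P2=I  mem[L0]=40
12. P0: store L2 := 32  bus=[BusRdX]  L2: P0=M P1=I P2=I  mem[L2]=20
13. P2: store L2 := 7  bus=[BusRdX,Flush]  L2: P0=I P1=I P2=M  mem[L2]=32
14. P2: store L2 := 90  bus=[-]  L2: P0=I P1=I P2=M  mem[L2]=32
15. P1: load  L2  bus=[BusRd,Flush]  L2: P0=I P1=S P2=S  mem[L2]=90
16. P0: load  L2  bus=[BusRd]  L2: P0=S P1=S P2=S  mem[L2]=90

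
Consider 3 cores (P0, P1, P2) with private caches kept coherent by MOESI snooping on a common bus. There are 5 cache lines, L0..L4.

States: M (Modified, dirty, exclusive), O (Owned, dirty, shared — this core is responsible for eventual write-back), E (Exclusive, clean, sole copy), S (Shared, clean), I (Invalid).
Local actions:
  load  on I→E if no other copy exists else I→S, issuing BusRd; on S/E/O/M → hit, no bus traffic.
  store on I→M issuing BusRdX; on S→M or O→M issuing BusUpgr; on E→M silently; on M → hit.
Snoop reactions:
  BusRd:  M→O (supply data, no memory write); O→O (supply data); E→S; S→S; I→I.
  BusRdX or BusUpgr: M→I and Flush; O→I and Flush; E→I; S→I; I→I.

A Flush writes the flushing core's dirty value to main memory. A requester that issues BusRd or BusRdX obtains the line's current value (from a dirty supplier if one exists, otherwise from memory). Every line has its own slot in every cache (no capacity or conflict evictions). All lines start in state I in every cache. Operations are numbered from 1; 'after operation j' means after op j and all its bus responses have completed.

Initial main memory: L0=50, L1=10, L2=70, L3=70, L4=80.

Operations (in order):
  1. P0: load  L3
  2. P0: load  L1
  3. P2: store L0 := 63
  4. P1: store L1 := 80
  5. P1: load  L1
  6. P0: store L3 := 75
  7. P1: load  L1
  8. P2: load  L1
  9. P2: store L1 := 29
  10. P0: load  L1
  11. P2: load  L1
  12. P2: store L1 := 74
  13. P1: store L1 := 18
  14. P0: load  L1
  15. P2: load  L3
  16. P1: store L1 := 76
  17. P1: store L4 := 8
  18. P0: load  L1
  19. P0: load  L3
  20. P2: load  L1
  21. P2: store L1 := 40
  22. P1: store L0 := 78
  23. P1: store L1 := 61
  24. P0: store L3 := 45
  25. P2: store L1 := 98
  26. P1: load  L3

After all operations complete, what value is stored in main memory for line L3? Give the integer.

memory[L3] = 70

  op1 P0: load  L3 → E/I/I on L3; bus BusRd; mem=70
  op2 P0: load  L1 → E/I/I on L1; bus BusRd; mem=10
  op3 P2: store L0 := 63 → I/I/M on L0; bus BusRdX; mem=50
  op4 P1: store L1 := 80 → I/M/I on L1; bus BusRdX; mem=10
  op5 P1: load  L1 → I/M/I on L1; bus (none); mem=10
  op6 P0: store L3 := 75 → M/I/I on L3; bus (none); mem=70
  op7 P1: load  L1 → I/M/I on L1; bus (none); mem=10
  op8 P2: load  L1 → I/O/S on L1; bus BusRd; mem=10
  op9 P2: store L1 := 29 → I/I/M on L1; bus BusUpgr Flush; mem=80
  op10 P0: load  L1 → S/I/O on L1; bus BusRd; mem=80
  op11 P2: load  L1 → S/I/O on L1; bus (none); mem=80
  op12 P2: store L1 := 74 → I/I/M on L1; bus BusUpgr; mem=80
  op13 P1: store L1 := 18 → I/M/I on L1; bus BusRdX Flush; mem=74
  op14 P0: load  L1 → S/O/I on L1; bus BusRd; mem=74
  op15 P2: load  L3 → O/I/S on L3; bus BusRd; mem=70
  op16 P1: store L1 := 76 → I/M/I on L1; bus BusUpgr; mem=74
  op17 P1: store L4 := 8 → I/M/I on L4; bus BusRdX; mem=80
  op18 P0: load  L1 → S/O/I on L1; bus BusRd; mem=74
  op19 P0: load  L3 → O/I/S on L3; bus (none); mem=70
  op20 P2: load  L1 → S/O/S on L1; bus BusRd; mem=74
  op21 P2: store L1 := 40 → I/I/M on L1; bus BusUpgr Flush; mem=76
  op22 P1: store L0 := 78 → I/M/I on L0; bus BusRdX Flush; mem=63
  op23 P1: store L1 := 61 → I/M/I on L1; bus BusRdX Flush; mem=40
  op24 P0: store L3 := 45 → M/I/I on L3; bus BusUpgr; mem=70
  op25 P2: store L1 := 98 → I/I/M on L1; bus BusRdX Flush; mem=61
  op26 P1: load  L3 → O/S/I on L3; bus BusRd; mem=70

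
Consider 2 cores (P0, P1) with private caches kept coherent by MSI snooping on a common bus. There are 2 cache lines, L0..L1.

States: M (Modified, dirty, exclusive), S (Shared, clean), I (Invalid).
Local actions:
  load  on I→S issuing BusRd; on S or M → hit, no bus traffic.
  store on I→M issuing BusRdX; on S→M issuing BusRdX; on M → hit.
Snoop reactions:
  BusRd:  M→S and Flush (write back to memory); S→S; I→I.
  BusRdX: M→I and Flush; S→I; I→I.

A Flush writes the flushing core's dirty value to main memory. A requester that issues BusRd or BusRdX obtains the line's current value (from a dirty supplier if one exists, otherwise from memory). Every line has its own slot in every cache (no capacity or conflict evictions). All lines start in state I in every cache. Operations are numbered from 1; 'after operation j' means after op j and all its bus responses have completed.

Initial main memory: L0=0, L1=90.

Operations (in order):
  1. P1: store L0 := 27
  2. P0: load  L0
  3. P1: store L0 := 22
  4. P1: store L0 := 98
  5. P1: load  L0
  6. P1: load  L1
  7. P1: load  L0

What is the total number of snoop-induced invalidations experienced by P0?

step 1: P1: store L0 := 27  ⟶  IM  (L0)  txn=BusRdX  M[L0]=0
step 2: P0: load  L0  ⟶  SS  (L0)  txn=BusRd+Flush  M[L0]=27
step 3: P1: store L0 := 22  ⟶  IM  (L0)  txn=BusRdX  M[L0]=27
step 4: P1: store L0 := 98  ⟶  IM  (L0)  txn=∅  M[L0]=27
step 5: P1: load  L0  ⟶  IM  (L0)  txn=∅  M[L0]=27
step 6: P1: load  L1  ⟶  IS  (L1)  txn=BusRd  M[L1]=90
step 7: P1: load  L0  ⟶  IM  (L0)  txn=∅  M[L0]=27

invalidations = 1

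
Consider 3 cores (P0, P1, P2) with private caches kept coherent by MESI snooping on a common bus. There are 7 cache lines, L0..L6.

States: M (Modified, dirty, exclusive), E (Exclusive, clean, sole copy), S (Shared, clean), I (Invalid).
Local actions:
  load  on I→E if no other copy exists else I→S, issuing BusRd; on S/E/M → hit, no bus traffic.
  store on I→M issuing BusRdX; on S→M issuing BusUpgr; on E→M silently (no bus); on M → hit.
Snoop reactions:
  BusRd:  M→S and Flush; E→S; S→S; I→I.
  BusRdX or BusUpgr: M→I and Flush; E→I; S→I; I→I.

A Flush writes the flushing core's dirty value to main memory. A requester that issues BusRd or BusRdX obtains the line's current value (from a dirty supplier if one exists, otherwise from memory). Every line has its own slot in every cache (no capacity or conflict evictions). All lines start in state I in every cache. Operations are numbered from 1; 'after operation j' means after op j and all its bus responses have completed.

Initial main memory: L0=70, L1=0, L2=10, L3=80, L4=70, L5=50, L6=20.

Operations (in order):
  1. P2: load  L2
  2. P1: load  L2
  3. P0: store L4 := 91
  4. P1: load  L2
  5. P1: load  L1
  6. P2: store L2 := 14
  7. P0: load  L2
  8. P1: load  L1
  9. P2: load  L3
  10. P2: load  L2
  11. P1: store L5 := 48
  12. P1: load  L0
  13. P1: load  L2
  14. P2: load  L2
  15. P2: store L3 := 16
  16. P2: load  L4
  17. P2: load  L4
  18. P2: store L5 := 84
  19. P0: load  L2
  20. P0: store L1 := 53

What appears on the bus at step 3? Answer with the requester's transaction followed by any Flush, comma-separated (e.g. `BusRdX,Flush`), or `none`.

  op1 P2: load  L2 → I/I/E on L2; bus BusRd; mem=10
  op2 P1: load  L2 → I/S/S on L2; bus BusRd; mem=10
  op3 P0: store L4 := 91 → M/I/I on L4; bus BusRdX; mem=70
  op4 P1: load  L2 → I/S/S on L2; bus (none); mem=10
  op5 P1: load  L1 → I/E/I on L1; bus BusRd; mem=0
  op6 P2: store L2 := 14 → I/I/M on L2; bus BusUpgr; mem=10
  op7 P0: load  L2 → S/I/S on L2; bus BusRd Flush; mem=14
  op8 P1: load  L1 → I/E/I on L1; bus (none); mem=0
  op9 P2: load  L3 → I/I/E on L3; bus BusRd; mem=80
  op10 P2: load  L2 → S/I/S on L2; bus (none); mem=14
  op11 P1: store L5 := 48 → I/M/I on L5; bus BusRdX; mem=50
  op12 P1: load  L0 → I/E/I on L0; bus BusRd; mem=70
  op13 P1: load  L2 → S/S/S on L2; bus BusRd; mem=14
  op14 P2: load  L2 → S/S/S on L2; bus (none); mem=14
  op15 P2: store L3 := 16 → I/I/M on L3; bus (none); mem=80
  op16 P2: load  L4 → S/I/S on L4; bus BusRd Flush; mem=91
  op17 P2: load  L4 → S/I/S on L4; bus (none); mem=91
  op18 P2: store L5 := 84 → I/I/M on L5; bus BusRdX Flush; mem=48
  op19 P0: load  L2 → S/S/S on L2; bus (none); mem=14
  op20 P0: store L1 := 53 → M/I/I on L1; bus BusRdX; mem=0

bus = BusRdX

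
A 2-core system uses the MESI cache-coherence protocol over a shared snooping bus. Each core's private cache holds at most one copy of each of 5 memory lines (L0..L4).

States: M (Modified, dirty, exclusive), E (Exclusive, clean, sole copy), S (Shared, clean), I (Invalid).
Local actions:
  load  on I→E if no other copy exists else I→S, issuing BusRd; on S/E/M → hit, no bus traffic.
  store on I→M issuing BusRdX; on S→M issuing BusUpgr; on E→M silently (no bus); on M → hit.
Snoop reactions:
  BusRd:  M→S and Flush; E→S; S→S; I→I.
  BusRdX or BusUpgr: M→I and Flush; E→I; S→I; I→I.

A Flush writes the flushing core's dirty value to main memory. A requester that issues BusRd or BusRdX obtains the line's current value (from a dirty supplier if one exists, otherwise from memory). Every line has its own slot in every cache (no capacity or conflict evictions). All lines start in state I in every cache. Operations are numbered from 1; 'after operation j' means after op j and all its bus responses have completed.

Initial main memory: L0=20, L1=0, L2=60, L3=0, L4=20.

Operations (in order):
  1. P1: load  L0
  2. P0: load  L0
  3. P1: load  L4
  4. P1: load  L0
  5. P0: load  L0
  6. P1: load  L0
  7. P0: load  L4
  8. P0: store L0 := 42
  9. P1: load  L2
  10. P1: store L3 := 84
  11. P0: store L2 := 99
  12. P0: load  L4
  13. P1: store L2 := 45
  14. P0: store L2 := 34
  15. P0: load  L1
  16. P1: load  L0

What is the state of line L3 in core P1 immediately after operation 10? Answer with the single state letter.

state = M

[1] P1: load  L0 | P0:I, P1:E(20) | bus: BusRd
[2] P0: load  L0 | P0:S(20), P1:S(20) | bus: BusRd
[3] P1: load  L4 | P0:I, P1:E(20) | bus: BusRd
[4] P1: load  L0 | P0:S(20), P1:S(20) | bus: none
[5] P0: load  L0 | P0:S(20), P1:S(20) | bus: none
[6] P1: load  L0 | P0:S(20), P1:S(20) | bus: none
[7] P0: load  L4 | P0:S(20), P1:S(20) | bus: BusRd
[8] P0: store L0 := 42 | P0:M(42), P1:I | bus: BusUpgr
[9] P1: load  L2 | P0:I, P1:E(60) | bus: BusRd
[10] P1: store L3 := 84 | P0:I, P1:M(84) | bus: BusRdX
[11] P0: store L2 := 99 | P0:M(99), P1:I | bus: BusRdX
[12] P0: load  L4 | P0:S(20), P1:S(20) | bus: none
[13] P1: store L2 := 45 | P0:I, P1:M(45) | bus: BusRdX,Flush
[14] P0: store L2 := 34 | P0:M(34), P1:I | bus: BusRdX,Flush
[15] P0: load  L1 | P0:E(0), P1:I | bus: BusRd
[16] P1: load  L0 | P0:S(42), P1:S(42) | bus: BusRd,Flush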